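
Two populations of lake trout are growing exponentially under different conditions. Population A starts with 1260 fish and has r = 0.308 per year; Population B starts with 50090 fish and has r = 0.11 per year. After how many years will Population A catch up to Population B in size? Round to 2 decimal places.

18.60 years

Set 1260·e^(0.308t) = 50090·e^(0.11t).
e^((0.308 − 0.11)t) = 50090/1260 → e^(0.198·t) = 39.754.
0.198·t = ln(39.754) = 3.6827, so t = 3.6827/0.198 = 18.6.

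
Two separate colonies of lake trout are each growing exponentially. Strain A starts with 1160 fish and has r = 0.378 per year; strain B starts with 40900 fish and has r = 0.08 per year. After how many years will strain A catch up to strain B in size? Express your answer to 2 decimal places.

Set 1160·e^(0.378t) = 40900·e^(0.08t).
e^((0.378 − 0.08)t) = 40900/1160 → e^(0.298·t) = 35.259.
0.298·t = ln(35.259) = 3.5627, so t = 3.5627/0.298 = 11.955.

11.96 years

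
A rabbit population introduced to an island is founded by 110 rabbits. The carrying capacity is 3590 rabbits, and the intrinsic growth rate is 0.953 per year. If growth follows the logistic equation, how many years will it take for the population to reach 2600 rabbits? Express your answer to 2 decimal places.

A = (K − N₀)/N₀ = (3590 − 110)/110 = 31.636.
Solve 3590/(1 + 31.636·e^(−0.953t)) = 2600: 1 + 31.636·e^(−0.953t) = 1.3808, so e^(−0.953t) = 0.0120358.
−0.953·t = ln(0.0120358) = -4.4199, so t = 4.4199/0.953 = 4.6378.

4.64 years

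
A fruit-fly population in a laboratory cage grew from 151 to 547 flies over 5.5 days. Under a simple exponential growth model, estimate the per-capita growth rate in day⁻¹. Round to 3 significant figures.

From N(t) = N₀·e^(rt): e^(r·5.5) = 547/151 = 3.6225.
r·5.5 = ln(3.6225) = 1.2872, so r = 1.2872/5.5 = 0.23403.

0.234 per day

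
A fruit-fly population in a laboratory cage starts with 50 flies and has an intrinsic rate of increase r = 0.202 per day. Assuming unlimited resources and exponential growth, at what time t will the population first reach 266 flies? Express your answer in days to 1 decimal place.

8.3 days

Set N₀·e^(rt) = 266: e^(0.202·t) = 266/50 = 5.32.
0.202·t = ln(5.32) = 1.6715, so t = 1.6715/0.202 = 8.2746.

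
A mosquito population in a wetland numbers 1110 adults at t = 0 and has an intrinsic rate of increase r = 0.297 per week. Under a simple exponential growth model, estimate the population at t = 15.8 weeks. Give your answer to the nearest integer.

121142 adults

N(t) = N₀·e^(rt) = 1110 × e^(0.297×15.8) = 1110 × e^4.693.
e^4.693 ≈ 109.14, so N ≈ 1110 × 109.14 = 121142.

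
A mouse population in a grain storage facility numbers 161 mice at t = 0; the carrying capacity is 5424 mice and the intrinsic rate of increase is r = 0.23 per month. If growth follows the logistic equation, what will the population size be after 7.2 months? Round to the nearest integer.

A = (K − N₀)/N₀ = (5424 − 161)/161 = 32.689.
N(t) = K/(1 + A·e^(−rt)) = 5424/(1 + 32.689×e^(−0.23×7.2)).
e^(−1.656) = 0.1909; denominator = 1 + 32.689×0.1909 = 7.2404.
N = 5424/7.2404 = 749.125.

749 mice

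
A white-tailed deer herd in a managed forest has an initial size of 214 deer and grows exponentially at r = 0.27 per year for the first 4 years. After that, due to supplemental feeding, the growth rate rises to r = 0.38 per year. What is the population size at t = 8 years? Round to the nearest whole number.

2881 deer

Phase 1: N(4) = 214·e^(0.27×4) = 214·e^1.08 = 630.161.
Phase 2 runs for 8 − 4 = 4 years at r = 0.38.
N(8) = 630.161·e^(0.38×4) = 630.161·e^1.52 = 2881.24.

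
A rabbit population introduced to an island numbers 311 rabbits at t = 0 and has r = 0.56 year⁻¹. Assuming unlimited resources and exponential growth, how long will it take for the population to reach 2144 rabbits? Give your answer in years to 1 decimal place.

3.4 years

Set N₀·e^(rt) = 2144: e^(0.56·t) = 2144/311 = 6.8939.
0.56·t = ln(6.8939) = 1.9306, so t = 1.9306/0.56 = 3.4476.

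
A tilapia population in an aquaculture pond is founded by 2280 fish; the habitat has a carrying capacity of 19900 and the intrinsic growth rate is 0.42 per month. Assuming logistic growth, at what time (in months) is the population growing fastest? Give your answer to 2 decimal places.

4.87 months

Logistic growth is fastest at N = K/2 = 9950.
A = (K − N₀)/N₀ = 7.7281. Set K/(1 + A·e^(−rt)) = K/2 → A·e^(−rt) = 1.
e^(−0.42t) = 1/7.7281 = 0.129398, so t = ln(7.7281)/0.42 = 2.0449/0.42 = 4.8687.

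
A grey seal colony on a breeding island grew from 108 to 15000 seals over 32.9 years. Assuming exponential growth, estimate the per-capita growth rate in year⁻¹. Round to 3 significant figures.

From N(t) = N₀·e^(rt): e^(r·32.9) = 15000/108 = 138.89.
r·32.9 = ln(138.89) = 4.9337, so r = 4.9337/32.9 = 0.14996.

0.150 per year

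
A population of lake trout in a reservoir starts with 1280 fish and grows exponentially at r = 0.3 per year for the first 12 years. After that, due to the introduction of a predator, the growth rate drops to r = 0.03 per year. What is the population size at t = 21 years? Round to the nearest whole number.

Phase 1: N(12) = 1280·e^(0.3×12) = 1280·e^3.6 = 46845.7.
Phase 2 runs for 21 − 12 = 9 years at r = 0.03.
N(21) = 46845.7·e^(0.03×9) = 46845.7·e^0.27 = 61366.3.

61366 fish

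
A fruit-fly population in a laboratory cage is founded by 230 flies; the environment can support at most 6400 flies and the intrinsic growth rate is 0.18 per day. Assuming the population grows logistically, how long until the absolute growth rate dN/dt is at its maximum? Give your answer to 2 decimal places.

Logistic growth is fastest at N = K/2 = 3200.
A = (K − N₀)/N₀ = 26.826. Set K/(1 + A·e^(−rt)) = K/2 → A·e^(−rt) = 1.
e^(−0.18t) = 1/26.826 = 0.0372771, so t = ln(26.826)/0.18 = 3.2894/0.18 = 18.274.

18.27 days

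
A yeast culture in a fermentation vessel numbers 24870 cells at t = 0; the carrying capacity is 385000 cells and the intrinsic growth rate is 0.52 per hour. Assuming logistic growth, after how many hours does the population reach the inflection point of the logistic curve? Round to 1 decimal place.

Logistic growth is fastest at N = K/2 = 192500.
A = (K − N₀)/N₀ = 14.48. Set K/(1 + A·e^(−rt)) = K/2 → A·e^(−rt) = 1.
e^(−0.52t) = 1/14.48 = 0.0690584, so t = ln(14.48)/0.52 = 2.6728/0.52 = 5.14.

5.1 hours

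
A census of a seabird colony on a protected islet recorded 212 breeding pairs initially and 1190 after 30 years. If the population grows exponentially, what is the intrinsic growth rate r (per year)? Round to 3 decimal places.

From N(t) = N₀·e^(rt): e^(r·30) = 1190/212 = 5.6132.
r·30 = ln(5.6132) = 1.7251, so r = 1.7251/30 = 0.057504.

0.058 per year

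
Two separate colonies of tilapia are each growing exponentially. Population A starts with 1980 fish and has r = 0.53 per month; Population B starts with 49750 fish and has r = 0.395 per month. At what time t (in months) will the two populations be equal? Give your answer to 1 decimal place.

23.9 months

Set 1980·e^(0.53t) = 49750·e^(0.395t).
e^((0.53 − 0.395)t) = 49750/1980 → e^(0.135·t) = 25.126.
0.135·t = ln(25.126) = 3.2239, so t = 3.2239/0.135 = 23.881.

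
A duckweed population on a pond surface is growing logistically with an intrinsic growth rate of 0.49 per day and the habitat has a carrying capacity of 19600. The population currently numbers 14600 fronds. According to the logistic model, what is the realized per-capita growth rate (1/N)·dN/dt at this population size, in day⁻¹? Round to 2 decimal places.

(1/N)·dN/dt = r(1 − N/K) = 0.49 × (1 − 14600/19600).
= 0.49 × 0.2551 = 0.125.

0.12 per day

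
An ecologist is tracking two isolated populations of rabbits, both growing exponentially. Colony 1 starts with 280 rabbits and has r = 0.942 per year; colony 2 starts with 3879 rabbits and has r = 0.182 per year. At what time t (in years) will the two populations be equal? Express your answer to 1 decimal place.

3.5 years

Set 280·e^(0.942t) = 3879·e^(0.182t).
e^((0.942 − 0.182)t) = 3879/280 → e^(0.76·t) = 13.854.
0.76·t = ln(13.854) = 2.6285, so t = 2.6285/0.76 = 3.4586.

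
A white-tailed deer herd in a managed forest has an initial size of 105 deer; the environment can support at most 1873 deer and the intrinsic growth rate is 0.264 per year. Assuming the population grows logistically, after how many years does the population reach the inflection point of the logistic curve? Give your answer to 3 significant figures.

Logistic growth is fastest at N = K/2 = 936.5.
A = (K − N₀)/N₀ = 16.838. Set K/(1 + A·e^(−rt)) = K/2 → A·e^(−rt) = 1.
e^(−0.264t) = 1/16.838 = 0.0593891, so t = ln(16.838)/0.264 = 2.8236/0.264 = 10.696.

10.7 years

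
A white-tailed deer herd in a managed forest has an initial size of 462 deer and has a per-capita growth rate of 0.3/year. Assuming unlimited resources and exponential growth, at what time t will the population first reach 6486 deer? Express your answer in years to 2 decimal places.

Set N₀·e^(rt) = 6486: e^(0.3·t) = 6486/462 = 14.039.
0.3·t = ln(14.039) = 2.6418, so t = 2.6418/0.3 = 8.8061.

8.81 years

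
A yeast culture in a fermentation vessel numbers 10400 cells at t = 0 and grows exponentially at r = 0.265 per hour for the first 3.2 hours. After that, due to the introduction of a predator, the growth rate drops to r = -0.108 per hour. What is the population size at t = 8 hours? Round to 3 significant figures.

14500 cells

Phase 1: N(3.2) = 10400·e^(0.265×3.2) = 10400·e^0.848 = 24283.7.
Phase 2 runs for 8 − 3.2 = 4.8 hours at r = -0.108.
N(8) = 24283.7·e^(-0.108×4.8) = 24283.7·e^-0.5184 = 14460.3.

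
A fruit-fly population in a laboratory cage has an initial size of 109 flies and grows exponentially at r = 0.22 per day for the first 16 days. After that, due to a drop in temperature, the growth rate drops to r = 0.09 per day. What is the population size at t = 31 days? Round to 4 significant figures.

Phase 1: N(16) = 109·e^(0.22×16) = 109·e^3.52 = 3682.5.
Phase 2 runs for 31 − 16 = 15 days at r = 0.09.
N(31) = 3682.5·e^(0.09×15) = 3682.5·e^1.35 = 14205.

14200 flies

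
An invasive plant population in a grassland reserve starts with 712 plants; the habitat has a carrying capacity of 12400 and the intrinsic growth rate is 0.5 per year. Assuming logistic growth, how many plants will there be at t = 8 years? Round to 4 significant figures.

9534 plants

A = (K − N₀)/N₀ = (12400 − 712)/712 = 16.416.
N(t) = K/(1 + A·e^(−rt)) = 12400/(1 + 16.416×e^(−0.5×8)).
e^(−4) = 0.018316; denominator = 1 + 16.416×0.018316 = 1.3007.
N = 12400/1.3007 = 9533.59.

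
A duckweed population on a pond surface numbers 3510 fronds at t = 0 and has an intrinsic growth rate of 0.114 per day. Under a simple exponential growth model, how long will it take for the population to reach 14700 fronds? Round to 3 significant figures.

Set N₀·e^(rt) = 14700: e^(0.114·t) = 14700/3510 = 4.188.
0.114·t = ln(4.188) = 1.4322, so t = 1.4322/0.114 = 12.563.

12.6 days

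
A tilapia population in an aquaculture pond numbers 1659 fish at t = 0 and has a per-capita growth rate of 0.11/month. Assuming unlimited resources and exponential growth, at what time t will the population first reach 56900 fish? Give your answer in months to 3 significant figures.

Set N₀·e^(rt) = 56900: e^(0.11·t) = 56900/1659 = 34.298.
0.11·t = ln(34.298) = 3.5351, so t = 3.5351/0.11 = 32.137.

32.1 months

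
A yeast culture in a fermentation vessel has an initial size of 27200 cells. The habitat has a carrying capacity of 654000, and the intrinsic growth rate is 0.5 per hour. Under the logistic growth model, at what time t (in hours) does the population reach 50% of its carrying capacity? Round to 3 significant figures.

6.27 hours

A = (K − N₀)/N₀ = (654000 − 27200)/27200 = 23.044.
Solve 654000/(1 + 23.044·e^(−0.5t)) = 327000: 1 + 23.044·e^(−0.5t) = 2, so e^(−0.5t) = 0.043395.
−0.5·t = ln(0.043395) = -3.1374, so t = 3.1374/0.5 = 6.2748.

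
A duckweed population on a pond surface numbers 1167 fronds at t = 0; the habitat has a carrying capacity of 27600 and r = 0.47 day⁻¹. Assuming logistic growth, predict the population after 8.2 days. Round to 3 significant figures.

18600 fronds

A = (K − N₀)/N₀ = (27600 − 1167)/1167 = 22.65.
N(t) = K/(1 + A·e^(−rt)) = 27600/(1 + 22.65×e^(−0.47×8.2)).
e^(−3.854) = 0.021195; denominator = 1 + 22.65×0.021195 = 1.4801.
N = 27600/1.4801 = 18647.8.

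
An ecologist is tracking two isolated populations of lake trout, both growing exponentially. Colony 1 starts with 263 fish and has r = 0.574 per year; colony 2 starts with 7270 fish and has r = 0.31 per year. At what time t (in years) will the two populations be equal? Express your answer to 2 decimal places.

12.57 years

Set 263·e^(0.574t) = 7270·e^(0.31t).
e^((0.574 − 0.31)t) = 7270/263 → e^(0.264·t) = 27.643.
0.264·t = ln(27.643) = 3.3194, so t = 3.3194/0.264 = 12.573.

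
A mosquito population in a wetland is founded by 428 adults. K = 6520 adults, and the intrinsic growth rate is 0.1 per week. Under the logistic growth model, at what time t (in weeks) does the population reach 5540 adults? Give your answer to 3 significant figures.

43.9 weeks

A = (K − N₀)/N₀ = (6520 − 428)/428 = 14.234.
Solve 6520/(1 + 14.234·e^(−0.1t)) = 5540: 1 + 14.234·e^(−0.1t) = 1.1769, so e^(−0.1t) = 0.012428.
−0.1·t = ln(0.012428) = -4.3878, so t = 4.3878/0.1 = 43.878.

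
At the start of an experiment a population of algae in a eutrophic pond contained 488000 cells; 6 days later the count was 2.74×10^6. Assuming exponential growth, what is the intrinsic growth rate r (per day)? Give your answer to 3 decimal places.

0.288 per day

From N(t) = N₀·e^(rt): e^(r·6) = 2.74×10^6/488000 = 5.6148.
r·6 = ln(5.6148) = 1.7254, so r = 1.7254/6 = 0.28757.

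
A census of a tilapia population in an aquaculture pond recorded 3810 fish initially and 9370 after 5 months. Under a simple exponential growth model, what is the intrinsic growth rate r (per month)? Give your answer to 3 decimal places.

From N(t) = N₀·e^(rt): e^(r·5) = 9370/3810 = 2.4593.
r·5 = ln(2.4593) = 0.89988, so r = 0.89988/5 = 0.17998.

0.180 per month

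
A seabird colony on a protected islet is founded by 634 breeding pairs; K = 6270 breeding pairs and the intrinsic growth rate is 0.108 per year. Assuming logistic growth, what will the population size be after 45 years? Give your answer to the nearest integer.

5866 breeding pairs

A = (K − N₀)/N₀ = (6270 − 634)/634 = 8.8896.
N(t) = K/(1 + A·e^(−rt)) = 6270/(1 + 8.8896×e^(−0.108×45)).
e^(−4.86) = 0.0077505; denominator = 1 + 8.8896×0.0077505 = 1.0689.
N = 6270/1.0689 = 5865.85.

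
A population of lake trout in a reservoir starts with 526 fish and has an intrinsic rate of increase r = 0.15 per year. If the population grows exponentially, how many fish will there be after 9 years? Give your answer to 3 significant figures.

N(t) = N₀·e^(rt) = 526 × e^(0.15×9) = 526 × e^1.35.
e^1.35 ≈ 3.8574, so N ≈ 526 × 3.8574 = 2029.01.

2030 fish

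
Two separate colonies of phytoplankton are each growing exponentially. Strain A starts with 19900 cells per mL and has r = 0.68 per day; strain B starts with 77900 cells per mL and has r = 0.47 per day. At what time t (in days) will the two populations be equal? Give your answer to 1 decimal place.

6.5 days

Set 19900·e^(0.68t) = 77900·e^(0.47t).
e^((0.68 − 0.47)t) = 77900/19900 → e^(0.21·t) = 3.9146.
0.21·t = ln(3.9146) = 1.3647, so t = 1.3647/0.21 = 6.4986.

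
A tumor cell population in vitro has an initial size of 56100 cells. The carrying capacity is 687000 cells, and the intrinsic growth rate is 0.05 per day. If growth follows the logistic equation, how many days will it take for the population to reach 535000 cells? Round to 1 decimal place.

73.6 days

A = (K − N₀)/N₀ = (687000 − 56100)/56100 = 11.246.
Solve 687000/(1 + 11.246·e^(−0.05t)) = 535000: 1 + 11.246·e^(−0.05t) = 1.2841, so e^(−0.05t) = 0.0252634.
−0.05·t = ln(0.0252634) = -3.6784, so t = 3.6784/0.05 = 73.568.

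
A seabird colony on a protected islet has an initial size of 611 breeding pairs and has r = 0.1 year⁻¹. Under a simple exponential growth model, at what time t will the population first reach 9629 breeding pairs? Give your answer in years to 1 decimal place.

27.6 years

Set N₀·e^(rt) = 9629: e^(0.1·t) = 9629/611 = 15.759.
0.1·t = ln(15.759) = 2.7574, so t = 2.7574/0.1 = 27.574.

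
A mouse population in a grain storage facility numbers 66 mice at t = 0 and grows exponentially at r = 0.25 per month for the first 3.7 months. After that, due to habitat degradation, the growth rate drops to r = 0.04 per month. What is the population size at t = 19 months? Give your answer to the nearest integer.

Phase 1: N(3.7) = 66·e^(0.25×3.7) = 66·e^0.925 = 166.443.
Phase 2 runs for 19 − 3.7 = 15.3 months at r = 0.04.
N(19) = 166.443·e^(0.04×15.3) = 166.443·e^0.612 = 306.941.

307 mice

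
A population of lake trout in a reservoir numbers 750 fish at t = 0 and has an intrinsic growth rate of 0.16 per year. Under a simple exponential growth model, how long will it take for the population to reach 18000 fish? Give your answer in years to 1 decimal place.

19.9 years

Set N₀·e^(rt) = 18000: e^(0.16·t) = 18000/750 = 24.
0.16·t = ln(24) = 3.1781, so t = 3.1781/0.16 = 19.863.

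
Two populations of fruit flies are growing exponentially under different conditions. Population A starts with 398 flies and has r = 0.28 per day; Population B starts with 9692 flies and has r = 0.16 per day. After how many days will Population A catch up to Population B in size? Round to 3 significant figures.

26.6 days

Set 398·e^(0.28t) = 9692·e^(0.16t).
e^((0.28 − 0.16)t) = 9692/398 → e^(0.12·t) = 24.352.
0.12·t = ln(24.352) = 3.1926, so t = 3.1926/0.12 = 26.605.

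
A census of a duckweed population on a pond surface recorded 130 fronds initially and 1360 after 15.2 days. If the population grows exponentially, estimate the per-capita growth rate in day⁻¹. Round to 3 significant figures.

From N(t) = N₀·e^(rt): e^(r·15.2) = 1360/130 = 10.462.
r·15.2 = ln(10.462) = 2.3477, so r = 2.3477/15.2 = 0.15445.

0.154 per day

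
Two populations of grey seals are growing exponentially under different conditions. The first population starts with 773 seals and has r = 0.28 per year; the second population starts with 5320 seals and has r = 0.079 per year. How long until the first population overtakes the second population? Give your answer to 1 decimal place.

9.6 years

Set 773·e^(0.28t) = 5320·e^(0.079t).
e^((0.28 − 0.079)t) = 5320/773 → e^(0.201·t) = 6.8823.
0.201·t = ln(6.8823) = 1.9289, so t = 1.9289/0.201 = 9.5968.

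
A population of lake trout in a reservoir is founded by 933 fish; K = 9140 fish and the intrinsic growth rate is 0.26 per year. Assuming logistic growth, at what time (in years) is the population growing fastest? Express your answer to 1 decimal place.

Logistic growth is fastest at N = K/2 = 4570.
A = (K − N₀)/N₀ = 8.7964. Set K/(1 + A·e^(−rt)) = K/2 → A·e^(−rt) = 1.
e^(−0.26t) = 1/8.7964 = 0.113683, so t = ln(8.7964)/0.26 = 2.1743/0.26 = 8.3628.

8.4 years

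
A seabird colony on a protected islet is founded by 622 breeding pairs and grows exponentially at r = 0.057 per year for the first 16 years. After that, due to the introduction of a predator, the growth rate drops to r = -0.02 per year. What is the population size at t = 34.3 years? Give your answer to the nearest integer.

Phase 1: N(16) = 622·e^(0.057×16) = 622·e^0.912 = 1548.34.
Phase 2 runs for 34.3 − 16 = 18.3 years at r = -0.02.
N(34.3) = 1548.34·e^(-0.02×18.3) = 1548.34·e^-0.366 = 1073.78.

1074 breeding pairs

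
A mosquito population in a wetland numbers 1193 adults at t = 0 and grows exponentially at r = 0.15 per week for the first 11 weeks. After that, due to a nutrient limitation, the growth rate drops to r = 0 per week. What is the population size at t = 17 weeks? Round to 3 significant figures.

6210 adults

Phase 1: N(11) = 1193·e^(0.15×11) = 1193·e^1.65 = 6211.93.
Phase 2 runs for 17 − 11 = 6 weeks at r = 0.
N(17) = 6211.93·e^(0×6) = 6211.93·e^0 = 6211.93.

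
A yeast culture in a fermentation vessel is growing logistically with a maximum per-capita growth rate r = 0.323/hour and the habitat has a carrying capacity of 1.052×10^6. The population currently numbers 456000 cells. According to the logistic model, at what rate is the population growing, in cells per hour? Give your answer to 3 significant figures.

dN/dt = rN(1 − N/K) = 0.323 × 456000 × (1 − 456000/1.052×10^6).
1 − 456000/1.052×10^6 = 0.56654; dN/dt = 0.323 × 456000 × 0.56654 = 83445.

83400 cells per hour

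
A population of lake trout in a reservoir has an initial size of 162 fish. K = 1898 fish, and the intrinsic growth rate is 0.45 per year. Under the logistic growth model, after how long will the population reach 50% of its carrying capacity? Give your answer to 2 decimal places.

5.27 years

A = (K − N₀)/N₀ = (1898 − 162)/162 = 10.716.
Solve 1898/(1 + 10.716·e^(−0.45t)) = 949: 1 + 10.716·e^(−0.45t) = 2, so e^(−0.45t) = 0.093318.
−0.45·t = ln(0.093318) = -2.3717, so t = 2.3717/0.45 = 5.2705.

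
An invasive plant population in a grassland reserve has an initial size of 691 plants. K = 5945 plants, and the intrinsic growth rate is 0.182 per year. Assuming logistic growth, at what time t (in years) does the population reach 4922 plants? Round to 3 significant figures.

19.8 years

A = (K − N₀)/N₀ = (5945 − 691)/691 = 7.6035.
Solve 5945/(1 + 7.6035·e^(−0.182t)) = 4922: 1 + 7.6035·e^(−0.182t) = 1.2078, so e^(−0.182t) = 0.0273352.
−0.182·t = ln(0.0273352) = -3.5996, so t = 3.5996/0.182 = 19.778.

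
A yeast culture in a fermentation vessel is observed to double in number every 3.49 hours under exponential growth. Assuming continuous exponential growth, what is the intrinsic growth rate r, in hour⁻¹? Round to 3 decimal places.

r = ln(2)/t_d = 0.6931/3.49 = 0.19861.

0.199 per hour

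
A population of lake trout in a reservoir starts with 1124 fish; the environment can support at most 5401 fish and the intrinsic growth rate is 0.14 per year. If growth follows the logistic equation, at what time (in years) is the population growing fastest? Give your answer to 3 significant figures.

Logistic growth is fastest at N = K/2 = 2700.5.
A = (K − N₀)/N₀ = 3.8052. Set K/(1 + A·e^(−rt)) = K/2 → A·e^(−rt) = 1.
e^(−0.14t) = 1/3.8052 = 0.262801, so t = ln(3.8052)/0.14 = 1.3364/0.14 = 9.5454.

9.55 years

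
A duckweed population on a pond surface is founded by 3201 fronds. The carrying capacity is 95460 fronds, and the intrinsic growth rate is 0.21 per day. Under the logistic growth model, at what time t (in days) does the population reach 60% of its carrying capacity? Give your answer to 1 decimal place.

A = (K − N₀)/N₀ = (95460 − 3201)/3201 = 28.822.
Solve 95460/(1 + 28.822·e^(−0.21t)) = 57276: 1 + 28.822·e^(−0.21t) = 1.6667, so e^(−0.21t) = 0.0231305.
−0.21·t = ln(0.0231305) = -3.7666, so t = 3.7666/0.21 = 17.936.

17.9 days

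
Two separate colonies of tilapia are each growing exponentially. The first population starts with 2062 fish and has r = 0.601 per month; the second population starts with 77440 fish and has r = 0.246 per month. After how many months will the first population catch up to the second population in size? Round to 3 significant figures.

Set 2062·e^(0.601t) = 77440·e^(0.246t).
e^((0.601 − 0.246)t) = 77440/2062 → e^(0.355·t) = 37.556.
0.355·t = ln(37.556) = 3.6258, so t = 3.6258/0.355 = 10.214.

10.2 months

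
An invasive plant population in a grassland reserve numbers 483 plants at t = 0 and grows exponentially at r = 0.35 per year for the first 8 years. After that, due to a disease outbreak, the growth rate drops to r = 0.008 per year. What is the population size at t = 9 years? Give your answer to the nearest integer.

Phase 1: N(8) = 483·e^(0.35×8) = 483·e^2.8 = 7942.76.
Phase 2 runs for 9 − 8 = 1 years at r = 0.008.
N(9) = 7942.76·e^(0.008×1) = 7942.76·e^0.008 = 8006.56.

8007 plants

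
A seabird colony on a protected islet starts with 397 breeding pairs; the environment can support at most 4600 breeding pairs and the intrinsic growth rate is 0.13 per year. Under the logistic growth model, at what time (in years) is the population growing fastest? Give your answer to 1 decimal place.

Logistic growth is fastest at N = K/2 = 2300.
A = (K − N₀)/N₀ = 10.587. Set K/(1 + A·e^(−rt)) = K/2 → A·e^(−rt) = 1.
e^(−0.13t) = 1/10.587 = 0.0944563, so t = ln(10.587)/0.13 = 2.3596/0.13 = 18.151.

18.2 years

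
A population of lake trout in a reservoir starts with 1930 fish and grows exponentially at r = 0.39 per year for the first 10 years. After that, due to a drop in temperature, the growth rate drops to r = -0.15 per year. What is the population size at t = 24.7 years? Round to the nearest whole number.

Phase 1: N(10) = 1930·e^(0.39×10) = 1930·e^3.9 = 95346.7.
Phase 2 runs for 24.7 − 10 = 14.7 years at r = -0.15.
N(24.7) = 95346.7·e^(-0.15×14.7) = 95346.7·e^-2.205 = 10512.

10512 fish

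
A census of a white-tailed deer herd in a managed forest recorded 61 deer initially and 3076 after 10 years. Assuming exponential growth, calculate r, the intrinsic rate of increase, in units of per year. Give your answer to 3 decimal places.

0.392 per year

From N(t) = N₀·e^(rt): e^(r·10) = 3076/61 = 50.426.
r·10 = ln(50.426) = 3.9205, so r = 3.9205/10 = 0.39205.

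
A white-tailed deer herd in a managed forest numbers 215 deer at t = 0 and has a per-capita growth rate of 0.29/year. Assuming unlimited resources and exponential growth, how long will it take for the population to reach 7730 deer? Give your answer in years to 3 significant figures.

Set N₀·e^(rt) = 7730: e^(0.29·t) = 7730/215 = 35.953.
0.29·t = ln(35.953) = 3.5822, so t = 3.5822/0.29 = 12.353.

12.4 years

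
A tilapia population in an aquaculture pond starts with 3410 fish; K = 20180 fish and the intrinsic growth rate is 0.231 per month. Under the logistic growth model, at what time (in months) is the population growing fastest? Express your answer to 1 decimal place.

Logistic growth is fastest at N = K/2 = 10090.
A = (K − N₀)/N₀ = 4.9179. Set K/(1 + A·e^(−rt)) = K/2 → A·e^(−rt) = 1.
e^(−0.231t) = 1/4.9179 = 0.203339, so t = ln(4.9179)/0.231 = 1.5929/0.231 = 6.8956.

6.9 months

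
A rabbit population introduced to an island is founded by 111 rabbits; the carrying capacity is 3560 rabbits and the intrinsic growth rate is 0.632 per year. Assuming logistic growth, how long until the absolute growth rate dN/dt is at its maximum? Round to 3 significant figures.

5.44 years

Logistic growth is fastest at N = K/2 = 1780.
A = (K − N₀)/N₀ = 31.072. Set K/(1 + A·e^(−rt)) = K/2 → A·e^(−rt) = 1.
e^(−0.632t) = 1/31.072 = 0.0321832, so t = ln(31.072)/0.632 = 3.4363/0.632 = 5.4372.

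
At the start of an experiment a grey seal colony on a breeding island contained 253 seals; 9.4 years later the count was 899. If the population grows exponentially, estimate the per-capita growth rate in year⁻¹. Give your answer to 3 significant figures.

0.135 per year

From N(t) = N₀·e^(rt): e^(r·9.4) = 899/253 = 3.5534.
r·9.4 = ln(3.5534) = 1.2679, so r = 1.2679/9.4 = 0.13488.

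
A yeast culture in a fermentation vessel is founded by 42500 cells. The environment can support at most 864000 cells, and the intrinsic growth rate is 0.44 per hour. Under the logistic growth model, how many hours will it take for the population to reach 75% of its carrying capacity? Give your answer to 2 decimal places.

A = (K − N₀)/N₀ = (864000 − 42500)/42500 = 19.329.
Solve 864000/(1 + 19.329·e^(−0.44t)) = 648000: 1 + 19.329·e^(−0.44t) = 1.3333, so e^(−0.44t) = 0.0172449.
−0.44·t = ln(0.0172449) = -4.0602, so t = 4.0602/0.44 = 9.2278.

9.23 hours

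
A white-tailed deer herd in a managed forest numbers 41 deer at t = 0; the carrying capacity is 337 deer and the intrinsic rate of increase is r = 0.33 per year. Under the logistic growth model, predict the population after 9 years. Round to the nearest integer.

246 deer

A = (K − N₀)/N₀ = (337 − 41)/41 = 7.2195.
N(t) = K/(1 + A·e^(−rt)) = 337/(1 + 7.2195×e^(−0.33×9)).
e^(−2.97) = 0.051303; denominator = 1 + 7.2195×0.051303 = 1.3704.
N = 337/1.3704 = 245.916.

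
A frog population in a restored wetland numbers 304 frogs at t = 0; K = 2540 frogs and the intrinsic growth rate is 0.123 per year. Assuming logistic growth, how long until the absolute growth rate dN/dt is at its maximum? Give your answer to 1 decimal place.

16.2 years

Logistic growth is fastest at N = K/2 = 1270.
A = (K − N₀)/N₀ = 7.3553. Set K/(1 + A·e^(−rt)) = K/2 → A·e^(−rt) = 1.
e^(−0.123t) = 1/7.3553 = 0.135957, so t = ln(7.3553)/0.123 = 1.9954/0.123 = 16.223.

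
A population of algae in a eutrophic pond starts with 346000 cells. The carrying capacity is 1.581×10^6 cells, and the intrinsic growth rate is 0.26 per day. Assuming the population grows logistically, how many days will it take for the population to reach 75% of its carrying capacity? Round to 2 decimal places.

A = (K − N₀)/N₀ = (1.581×10^6 − 346000)/346000 = 3.5694.
Solve 1.581×10^6/(1 + 3.5694·e^(−0.26t)) = 1.18575×10^6: 1 + 3.5694·e^(−0.26t) = 1.3333, so e^(−0.26t) = 0.0933873.
−0.26·t = ln(0.0933873) = -2.371, so t = 2.371/0.26 = 9.1192.

9.12 days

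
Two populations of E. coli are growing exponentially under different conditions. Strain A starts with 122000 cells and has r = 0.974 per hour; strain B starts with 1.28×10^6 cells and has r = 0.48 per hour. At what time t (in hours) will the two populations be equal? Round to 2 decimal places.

4.76 hours

Set 122000·e^(0.974t) = 1.28×10^6·e^(0.48t).
e^((0.974 − 0.48)t) = 1.28×10^6/122000 → e^(0.494·t) = 10.492.
0.494·t = ln(10.492) = 2.3506, so t = 2.3506/0.494 = 4.7583.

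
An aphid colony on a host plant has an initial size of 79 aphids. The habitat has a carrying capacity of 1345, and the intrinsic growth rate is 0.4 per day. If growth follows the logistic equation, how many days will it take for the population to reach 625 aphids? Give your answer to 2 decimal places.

6.58 days

A = (K − N₀)/N₀ = (1345 − 79)/79 = 16.025.
Solve 1345/(1 + 16.025·e^(−0.4t)) = 625: 1 + 16.025·e^(−0.4t) = 2.152, so e^(−0.4t) = 0.0718863.
−0.4·t = ln(0.0718863) = -2.6327, so t = 2.6327/0.4 = 6.5817.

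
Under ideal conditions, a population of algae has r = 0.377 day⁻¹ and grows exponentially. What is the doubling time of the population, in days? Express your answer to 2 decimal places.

Doubling time t_d = ln(2)/r = 0.6931/0.377 = 1.8386.

1.84 days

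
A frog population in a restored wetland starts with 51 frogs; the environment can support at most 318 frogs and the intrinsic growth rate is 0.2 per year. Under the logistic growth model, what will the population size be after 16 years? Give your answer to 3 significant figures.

A = (K − N₀)/N₀ = (318 − 51)/51 = 5.2353.
N(t) = K/(1 + A·e^(−rt)) = 318/(1 + 5.2353×e^(−0.2×16)).
e^(−3.2) = 0.040762; denominator = 1 + 5.2353×0.040762 = 1.2134.
N = 318/1.2134 = 262.073.

262 frogs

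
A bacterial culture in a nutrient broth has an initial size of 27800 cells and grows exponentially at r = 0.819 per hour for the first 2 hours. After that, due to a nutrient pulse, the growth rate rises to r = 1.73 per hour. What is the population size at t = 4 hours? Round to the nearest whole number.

4550699 cells

Phase 1: N(2) = 27800·e^(0.819×2) = 27800·e^1.638 = 143027.
Phase 2 runs for 4 − 2 = 2 hours at r = 1.73.
N(4) = 143027·e^(1.73×2) = 143027·e^3.46 = 4.550699×10^6.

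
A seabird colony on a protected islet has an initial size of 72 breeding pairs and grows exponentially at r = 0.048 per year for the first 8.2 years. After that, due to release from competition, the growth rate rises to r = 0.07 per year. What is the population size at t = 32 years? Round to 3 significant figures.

Phase 1: N(8.2) = 72·e^(0.048×8.2) = 72·e^0.3936 = 106.726.
Phase 2 runs for 32 − 8.2 = 23.8 years at r = 0.07.
N(32) = 106.726·e^(0.07×23.8) = 106.726·e^1.666 = 564.684.

565 breeding pairs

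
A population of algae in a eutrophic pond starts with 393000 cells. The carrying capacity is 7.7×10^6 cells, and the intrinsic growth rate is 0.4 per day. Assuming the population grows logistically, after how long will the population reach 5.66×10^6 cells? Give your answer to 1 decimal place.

A = (K − N₀)/N₀ = (7.7×10^6 − 393000)/393000 = 18.593.
Solve 7.7×10^6/(1 + 18.593·e^(−0.4t)) = 5.66×10^6: 1 + 18.593·e^(−0.4t) = 1.3604, so e^(−0.4t) = 0.0193851.
−0.4·t = ln(0.0193851) = -3.9433, so t = 3.9433/0.4 = 9.8581.

9.9 days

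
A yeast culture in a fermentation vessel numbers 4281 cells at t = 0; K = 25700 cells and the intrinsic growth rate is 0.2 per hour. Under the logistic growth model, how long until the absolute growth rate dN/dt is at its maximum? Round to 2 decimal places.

8.05 hours

Logistic growth is fastest at N = K/2 = 12850.
A = (K − N₀)/N₀ = 5.0033. Set K/(1 + A·e^(−rt)) = K/2 → A·e^(−rt) = 1.
e^(−0.2t) = 1/5.0033 = 0.199869, so t = ln(5.0033)/0.2 = 1.6101/0.2 = 8.0505.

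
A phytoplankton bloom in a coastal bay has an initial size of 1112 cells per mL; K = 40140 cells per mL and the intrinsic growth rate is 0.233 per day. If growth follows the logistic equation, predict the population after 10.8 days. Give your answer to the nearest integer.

10469 cells per mL

A = (K − N₀)/N₀ = (40140 − 1112)/1112 = 35.097.
N(t) = K/(1 + A·e^(−rt)) = 40140/(1 + 35.097×e^(−0.233×10.8)).
e^(−2.516) = 0.08075; denominator = 1 + 35.097×0.08075 = 3.8341.
N = 40140/3.8341 = 10469.3.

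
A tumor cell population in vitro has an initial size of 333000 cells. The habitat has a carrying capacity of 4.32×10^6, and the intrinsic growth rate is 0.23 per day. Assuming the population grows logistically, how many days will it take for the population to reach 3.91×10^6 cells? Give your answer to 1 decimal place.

A = (K − N₀)/N₀ = (4.32×10^6 − 333000)/333000 = 11.973.
Solve 4.32×10^6/(1 + 11.973·e^(−0.23t)) = 3.91×10^6: 1 + 11.973·e^(−0.23t) = 1.1049, so e^(−0.23t) = 0.008758.
−0.23·t = ln(0.008758) = -4.7378, so t = 4.7378/0.23 = 20.599.

20.6 days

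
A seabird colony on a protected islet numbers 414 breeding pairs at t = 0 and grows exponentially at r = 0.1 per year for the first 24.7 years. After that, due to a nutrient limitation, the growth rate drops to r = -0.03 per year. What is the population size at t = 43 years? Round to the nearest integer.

2827 breeding pairs

Phase 1: N(24.7) = 414·e^(0.1×24.7) = 414·e^2.47 = 4894.49.
Phase 2 runs for 43 − 24.7 = 18.3 years at r = -0.03.
N(43) = 4894.49·e^(-0.03×18.3) = 4894.49·e^-0.549 = 2826.7.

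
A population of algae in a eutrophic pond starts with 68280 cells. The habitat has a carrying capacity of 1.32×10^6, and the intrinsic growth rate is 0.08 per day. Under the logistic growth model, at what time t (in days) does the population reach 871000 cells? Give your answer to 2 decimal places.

A = (K − N₀)/N₀ = (1.32×10^6 − 68280)/68280 = 18.332.
Solve 1.32×10^6/(1 + 18.332·e^(−0.08t)) = 871000: 1 + 18.332·e^(−0.08t) = 1.5155, so e^(−0.08t) = 0.0281199.
−0.08·t = ln(0.0281199) = -3.5713, so t = 3.5713/0.08 = 44.641.

44.64 days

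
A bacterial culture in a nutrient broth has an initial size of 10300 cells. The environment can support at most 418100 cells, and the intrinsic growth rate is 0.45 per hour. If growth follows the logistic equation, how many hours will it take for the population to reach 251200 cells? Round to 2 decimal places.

A = (K − N₀)/N₀ = (418100 − 10300)/10300 = 39.592.
Solve 418100/(1 + 39.592·e^(−0.45t)) = 251200: 1 + 39.592·e^(−0.45t) = 1.6644, so e^(−0.45t) = 0.0167813.
−0.45·t = ln(0.0167813) = -4.0875, so t = 4.0875/0.45 = 9.0833.

9.08 hours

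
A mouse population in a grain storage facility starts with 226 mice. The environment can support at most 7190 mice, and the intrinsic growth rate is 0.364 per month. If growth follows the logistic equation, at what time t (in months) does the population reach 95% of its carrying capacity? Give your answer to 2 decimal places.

A = (K − N₀)/N₀ = (7190 − 226)/226 = 30.814.
Solve 7190/(1 + 30.814·e^(−0.364t)) = 6830.5: 1 + 30.814·e^(−0.364t) = 1.0526, so e^(−0.364t) = 0.00170803.
−0.364·t = ln(0.00170803) = -6.3724, so t = 6.3724/0.364 = 17.507.

17.51 months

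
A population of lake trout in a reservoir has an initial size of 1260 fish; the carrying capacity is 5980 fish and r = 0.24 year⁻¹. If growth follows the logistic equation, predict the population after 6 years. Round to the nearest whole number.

A = (K − N₀)/N₀ = (5980 − 1260)/1260 = 3.746.
N(t) = K/(1 + A·e^(−rt)) = 5980/(1 + 3.746×e^(−0.24×6)).
e^(−1.44) = 0.23693; denominator = 1 + 3.746×0.23693 = 1.8875.
N = 5980/1.8875 = 3168.15.

3168 fish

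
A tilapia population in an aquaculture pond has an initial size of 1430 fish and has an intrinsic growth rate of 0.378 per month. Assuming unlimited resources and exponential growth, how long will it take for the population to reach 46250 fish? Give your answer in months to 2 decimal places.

9.20 months

Set N₀·e^(rt) = 46250: e^(0.378·t) = 46250/1430 = 32.343.
0.378·t = ln(32.343) = 3.4764, so t = 3.4764/0.378 = 9.1968.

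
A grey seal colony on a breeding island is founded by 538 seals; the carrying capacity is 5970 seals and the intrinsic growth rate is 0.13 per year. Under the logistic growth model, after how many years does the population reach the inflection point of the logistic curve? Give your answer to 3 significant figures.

17.8 years

Logistic growth is fastest at N = K/2 = 2985.
A = (K − N₀)/N₀ = 10.097. Set K/(1 + A·e^(−rt)) = K/2 → A·e^(−rt) = 1.
e^(−0.13t) = 1/10.097 = 0.0990427, so t = ln(10.097)/0.13 = 2.3122/0.13 = 17.786.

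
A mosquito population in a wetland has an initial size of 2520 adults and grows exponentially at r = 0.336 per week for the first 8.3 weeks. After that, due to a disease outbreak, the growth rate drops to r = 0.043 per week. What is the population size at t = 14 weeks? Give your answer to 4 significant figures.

52360 adults

Phase 1: N(8.3) = 2520·e^(0.336×8.3) = 2520·e^2.789 = 40979.
Phase 2 runs for 14 − 8.3 = 5.7 weeks at r = 0.043.
N(14) = 40979·e^(0.043×5.7) = 40979·e^0.2451 = 52360.8.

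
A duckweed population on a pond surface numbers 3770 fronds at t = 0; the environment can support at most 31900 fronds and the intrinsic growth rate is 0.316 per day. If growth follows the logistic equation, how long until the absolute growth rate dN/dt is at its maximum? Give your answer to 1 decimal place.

Logistic growth is fastest at N = K/2 = 15950.
A = (K − N₀)/N₀ = 7.4615. Set K/(1 + A·e^(−rt)) = K/2 → A·e^(−rt) = 1.
e^(−0.316t) = 1/7.4615 = 0.134021, so t = ln(7.4615)/0.316 = 2.0098/0.316 = 6.36.

6.4 days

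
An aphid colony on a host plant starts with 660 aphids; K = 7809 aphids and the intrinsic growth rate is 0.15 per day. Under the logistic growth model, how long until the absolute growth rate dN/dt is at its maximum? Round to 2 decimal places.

15.88 days

Logistic growth is fastest at N = K/2 = 3904.5.
A = (K − N₀)/N₀ = 10.832. Set K/(1 + A·e^(−rt)) = K/2 → A·e^(−rt) = 1.
e^(−0.15t) = 1/10.832 = 0.0923206, so t = ln(10.832)/0.15 = 2.3825/0.15 = 15.883.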